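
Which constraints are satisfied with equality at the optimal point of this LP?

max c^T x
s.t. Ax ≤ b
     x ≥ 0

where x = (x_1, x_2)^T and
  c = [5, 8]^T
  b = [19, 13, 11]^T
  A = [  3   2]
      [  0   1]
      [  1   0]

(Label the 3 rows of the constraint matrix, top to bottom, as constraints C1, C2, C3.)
Optimal: x_1 = 0, x_2 = 9.5
Binding: C1, x_1 ≥ 0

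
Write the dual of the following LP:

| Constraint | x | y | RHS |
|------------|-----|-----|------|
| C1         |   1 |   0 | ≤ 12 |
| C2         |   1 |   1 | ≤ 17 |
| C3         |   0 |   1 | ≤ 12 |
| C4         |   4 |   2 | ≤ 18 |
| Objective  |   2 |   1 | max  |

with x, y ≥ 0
Minimize: z = 12y1 + 17y2 + 12y3 + 18y4

Subject to:
  C1: -y1 - y2 - 4y4 ≤ -2
  C2: -y2 - y3 - 2y4 ≤ -1
  y1, y2, y3, y4 ≥ 0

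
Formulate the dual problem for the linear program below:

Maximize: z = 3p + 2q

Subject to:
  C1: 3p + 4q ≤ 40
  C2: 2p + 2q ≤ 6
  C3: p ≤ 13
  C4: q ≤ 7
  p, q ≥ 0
Minimize: z = 40y1 + 6y2 + 13y3 + 7y4

Subject to:
  C1: -3y1 - 2y2 - y3 ≤ -3
  C2: -4y1 - 2y2 - y4 ≤ -2
  y1, y2, y3, y4 ≥ 0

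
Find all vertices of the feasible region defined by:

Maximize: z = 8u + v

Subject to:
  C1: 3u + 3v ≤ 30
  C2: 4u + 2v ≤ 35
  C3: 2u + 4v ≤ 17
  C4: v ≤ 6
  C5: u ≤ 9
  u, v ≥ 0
Each vertex is the intersection of two constraint boundaries that also satisfies all remaining constraints:
  u = 0 and v = 0 → (0, 0)
  2u + 4v = 17 and v = 0 → (8.5, 0)
  2u + 4v = 17 and u = 0 → (0, 4.25)

Vertices: (0, 0), (8.5, 0), (0, 4.25)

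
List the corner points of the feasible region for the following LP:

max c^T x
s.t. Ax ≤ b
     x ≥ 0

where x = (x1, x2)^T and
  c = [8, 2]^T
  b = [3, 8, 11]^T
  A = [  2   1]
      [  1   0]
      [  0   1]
Each vertex is the intersection of two constraint boundaries that also satisfies all remaining constraints:
  x1 = 0 and x2 = 0 → (0, 0)
  2x1 + x2 = 3 and x2 = 0 → (1.5, 0)
  2x1 + x2 = 3 and x1 = 0 → (0, 3)

Vertices: (0, 0), (1.5, 0), (0, 3)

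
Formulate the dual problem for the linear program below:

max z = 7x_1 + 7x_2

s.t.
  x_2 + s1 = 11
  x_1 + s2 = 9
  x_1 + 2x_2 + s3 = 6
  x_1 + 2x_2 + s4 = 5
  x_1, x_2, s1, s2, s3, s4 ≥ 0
Minimize: z = 11y1 + 9y2 + 6y3 + 5y4

Subject to:
  C1: -y2 - y3 - y4 ≤ -7
  C2: -y1 - 2y3 - 2y4 ≤ -7
  y1, y2, y3, y4 ≥ 0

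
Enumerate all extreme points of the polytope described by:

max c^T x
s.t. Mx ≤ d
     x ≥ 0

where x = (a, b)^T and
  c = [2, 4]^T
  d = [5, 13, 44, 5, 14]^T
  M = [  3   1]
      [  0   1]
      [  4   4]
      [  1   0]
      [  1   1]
Each vertex is the intersection of two constraint boundaries that also satisfies all remaining constraints:
  a = 0 and b = 0 → (0, 0)
  3a + b = 5 and b = 0 → (1.667, 0)
  3a + b = 5 and a = 0 → (0, 5)

Vertices: (0, 0), (1.667, 0), (0, 5)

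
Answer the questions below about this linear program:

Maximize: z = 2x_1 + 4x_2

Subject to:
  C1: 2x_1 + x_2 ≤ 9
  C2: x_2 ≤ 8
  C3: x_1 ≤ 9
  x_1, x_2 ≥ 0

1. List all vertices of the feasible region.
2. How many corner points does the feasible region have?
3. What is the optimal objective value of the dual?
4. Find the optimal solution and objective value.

1. (0, 0), (4.5, 0), (0.5, 8), (0, 8)
2. 4
3. 33 (by strong duality, equal to the primal optimum)
4. x_1 = 0.5, x_2 = 8, z = 33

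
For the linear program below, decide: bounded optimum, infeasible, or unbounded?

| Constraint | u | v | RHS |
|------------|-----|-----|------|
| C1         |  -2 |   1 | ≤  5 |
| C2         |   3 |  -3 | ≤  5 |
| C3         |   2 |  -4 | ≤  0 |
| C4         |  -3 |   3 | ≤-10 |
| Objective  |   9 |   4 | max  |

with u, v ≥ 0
C2 requires 3u - 3v ≤ 5, while C4 (-3u + 3v ≤ -10) is equivalent to 3u - 3v ≥ 10. Together they would need 10 ≤ 3u - 3v ≤ 5, which is impossible since 10 > 5. No point satisfies all constraints.

The feasible region is empty; the LP is infeasible.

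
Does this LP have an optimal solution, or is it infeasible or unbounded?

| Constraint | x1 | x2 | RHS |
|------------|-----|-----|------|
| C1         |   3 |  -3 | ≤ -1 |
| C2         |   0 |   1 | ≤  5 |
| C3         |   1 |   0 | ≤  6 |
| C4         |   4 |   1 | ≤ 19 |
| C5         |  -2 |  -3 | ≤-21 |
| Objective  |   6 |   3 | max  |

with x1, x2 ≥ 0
The point (3.5, 5) satisfies every constraint, so the LP is feasible; the constraints give x1 ≤ 6 and x2 ≤ 5, which with x1, x2 ≥ 0 keep the feasible region inside a bounded box. A feasible, bounded LP attains a finite optimum at a vertex.

Feasible with finite optimum z* = 36 at (3.5, 5).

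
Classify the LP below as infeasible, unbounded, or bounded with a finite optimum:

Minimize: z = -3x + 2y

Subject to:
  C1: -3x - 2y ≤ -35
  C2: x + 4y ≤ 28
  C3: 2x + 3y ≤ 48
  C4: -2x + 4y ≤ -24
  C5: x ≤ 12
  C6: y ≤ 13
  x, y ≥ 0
The point (12, 0) satisfies every constraint, so the LP is feasible; the constraints give x ≤ 12 and y ≤ 13, which with x, y ≥ 0 keep the feasible region inside a bounded box. A feasible, bounded LP attains a finite optimum at a vertex.

Evaluating z = -3x + 2y at each vertex:
  (12, 0): z = -36

Feasible with finite optimum z* = -36 at (12, 0).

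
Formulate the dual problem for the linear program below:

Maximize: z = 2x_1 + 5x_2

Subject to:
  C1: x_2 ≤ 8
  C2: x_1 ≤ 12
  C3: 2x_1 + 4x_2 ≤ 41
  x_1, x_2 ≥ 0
Minimize: z = 8y1 + 12y2 + 41y3

Subject to:
  C1: -y2 - 2y3 ≤ -2
  C2: -y1 - 4y3 ≤ -5
  y1, y2, y3 ≥ 0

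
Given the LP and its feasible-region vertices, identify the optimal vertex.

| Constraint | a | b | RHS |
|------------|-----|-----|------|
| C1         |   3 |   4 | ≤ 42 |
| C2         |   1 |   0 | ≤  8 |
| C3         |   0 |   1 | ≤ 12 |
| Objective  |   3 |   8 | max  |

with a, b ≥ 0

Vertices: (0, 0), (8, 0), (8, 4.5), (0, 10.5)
Evaluating z = 3a + 8b at each vertex:
  (0, 0): z = 0
  (8, 0): z = 24
  (8, 4.5): z = 60
  (0, 10.5): z = 84

The largest value is z = 84, attained at (0, 10.5).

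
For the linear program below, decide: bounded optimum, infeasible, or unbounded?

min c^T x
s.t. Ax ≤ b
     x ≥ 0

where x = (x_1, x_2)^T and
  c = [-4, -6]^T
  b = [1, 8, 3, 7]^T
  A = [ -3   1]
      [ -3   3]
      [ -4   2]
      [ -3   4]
Feasible point: (0, 0) satisfies every constraint, so the LP is feasible.
Direction d = (1, 0): for each constraint row a, a·d ≤ 0 —
  (-3)(1) + (1)(0) = -3 ≤ 0
  (-3)(1) + (3)(0) = -3 ≤ 0
  (-4)(1) + (2)(0) = -4 ≤ 0
  (-3)(1) + (4)(0) = -3 ≤ 0
and d ≥ 0, so (0, 0) + t·d stays feasible for every t ≥ 0. Along this ray z = -4x_1 - 6x_2 changes by -4 per unit t, so z → −∞.

The LP is unbounded; z can be made arbitrarily small.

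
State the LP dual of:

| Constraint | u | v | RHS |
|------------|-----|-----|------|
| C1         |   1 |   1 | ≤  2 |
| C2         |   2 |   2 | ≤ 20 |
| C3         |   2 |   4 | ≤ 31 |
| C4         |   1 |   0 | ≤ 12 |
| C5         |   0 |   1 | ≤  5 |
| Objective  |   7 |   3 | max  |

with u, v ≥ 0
Minimize: z = 2y1 + 20y2 + 31y3 + 12y4 + 5y5

Subject to:
  C1: -y1 - 2y2 - 2y3 - y4 ≤ -7
  C2: -y1 - 2y2 - 4y3 - y5 ≤ -3
  y1, y2, y3, y4, y5 ≥ 0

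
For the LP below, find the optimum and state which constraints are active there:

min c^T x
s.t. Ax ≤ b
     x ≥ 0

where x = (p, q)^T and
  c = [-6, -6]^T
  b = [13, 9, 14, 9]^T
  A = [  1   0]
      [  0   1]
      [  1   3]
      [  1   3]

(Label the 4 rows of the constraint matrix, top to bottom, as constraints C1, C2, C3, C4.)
Optimal: p = 9, q = 0
Binding: C4, q ≥ 0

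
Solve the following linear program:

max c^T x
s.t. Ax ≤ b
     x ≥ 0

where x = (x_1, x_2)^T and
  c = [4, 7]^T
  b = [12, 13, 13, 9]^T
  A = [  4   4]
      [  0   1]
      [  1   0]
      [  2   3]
x_1 = 0, x_2 = 3, z = 21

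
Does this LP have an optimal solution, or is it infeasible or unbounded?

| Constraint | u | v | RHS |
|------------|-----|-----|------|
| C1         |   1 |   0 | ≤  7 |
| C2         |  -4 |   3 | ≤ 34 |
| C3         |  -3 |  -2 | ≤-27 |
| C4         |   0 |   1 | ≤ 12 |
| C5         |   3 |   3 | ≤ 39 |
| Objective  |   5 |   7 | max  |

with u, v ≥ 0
The point (1, 12) satisfies every constraint, so the LP is feasible; the constraints give u ≤ 7 and v ≤ 12, which with u, v ≥ 0 keep the feasible region inside a bounded box. A feasible, bounded LP attains a finite optimum at a vertex.

Evaluating z = 5u + 7v at each vertex:
  (7, 3): z = 56
  (7, 6): z = 77
  (1, 12): z = 89

Bounded optimum: z* = 89 at (1, 12).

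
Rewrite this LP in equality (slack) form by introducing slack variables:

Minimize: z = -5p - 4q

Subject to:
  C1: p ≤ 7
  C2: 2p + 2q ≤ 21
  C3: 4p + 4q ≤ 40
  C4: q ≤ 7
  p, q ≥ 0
min z = -5p - 4q

s.t.
  p + s1 = 7
  2p + 2q + s2 = 21
  4p + 4q + s3 = 40
  q + s4 = 7
  p, q, s1, s2, s3, s4 ≥ 0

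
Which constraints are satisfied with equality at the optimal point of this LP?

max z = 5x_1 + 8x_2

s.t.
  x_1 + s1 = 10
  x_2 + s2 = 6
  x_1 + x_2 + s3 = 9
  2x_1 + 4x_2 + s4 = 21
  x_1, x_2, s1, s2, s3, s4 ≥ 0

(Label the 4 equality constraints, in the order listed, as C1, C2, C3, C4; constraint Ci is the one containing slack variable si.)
Optimal: x_1 = 7.5, x_2 = 1.5
Slack at optimum:
  C1: slack = 2.5
  C2: slack = 4.5
  C3: slack = 0 (binding)
  C4: slack = 0 (binding)
  x_1 ≥ 0: x_1 = 7.5
  x_2 ≥ 0: x_2 = 1.5
Binding constraints: C3, C4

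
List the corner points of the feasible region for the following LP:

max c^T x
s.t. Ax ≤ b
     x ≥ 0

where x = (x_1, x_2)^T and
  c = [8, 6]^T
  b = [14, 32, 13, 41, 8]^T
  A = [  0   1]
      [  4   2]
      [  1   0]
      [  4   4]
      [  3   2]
Each vertex is the intersection of two constraint boundaries that also satisfies all remaining constraints:
  x_1 = 0 and x_2 = 0 → (0, 0)
  3x_1 + 2x_2 = 8 and x_2 = 0 → (2.667, 0)
  3x_1 + 2x_2 = 8 and x_1 = 0 → (0, 4)

Vertices: (0, 0), (2.667, 0), (0, 4)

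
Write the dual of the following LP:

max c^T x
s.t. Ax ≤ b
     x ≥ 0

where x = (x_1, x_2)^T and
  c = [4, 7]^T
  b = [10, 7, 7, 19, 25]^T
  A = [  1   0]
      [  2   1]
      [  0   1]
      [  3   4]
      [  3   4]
Minimize: z = 10y1 + 7y2 + 7y3 + 19y4 + 25y5

Subject to:
  C1: -y1 - 2y2 - 3y4 - 3y5 ≤ -4
  C2: -y2 - y3 - 4y4 - 4y5 ≤ -7
  y1, y2, y3, y4, y5 ≥ 0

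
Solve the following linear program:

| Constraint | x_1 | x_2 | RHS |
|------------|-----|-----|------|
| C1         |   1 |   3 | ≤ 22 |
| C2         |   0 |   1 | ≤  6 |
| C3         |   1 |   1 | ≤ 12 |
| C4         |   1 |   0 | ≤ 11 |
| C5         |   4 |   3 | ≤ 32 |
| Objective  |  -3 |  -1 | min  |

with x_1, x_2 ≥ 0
Each vertex is the intersection of two constraint boundaries that also satisfies all remaining constraints:
  x_1 = 0 and x_2 = 0 → (0, 0)
  4x_1 + 3x_2 = 32 and x_2 = 0 → (8, 0)
  x_2 = 6 and 4x_1 + 3x_2 = 32 → (3.5, 6)
  x_2 = 6 and x_1 = 0 → (0, 6)

Evaluating z = -3x_1 - x_2 at each vertex:
  (0, 0): z = 0
  (8, 0): z = -24
  (3.5, 6): z = -16.5
  (0, 6): z = -6

The minimum is at (8, 0) with z = -24.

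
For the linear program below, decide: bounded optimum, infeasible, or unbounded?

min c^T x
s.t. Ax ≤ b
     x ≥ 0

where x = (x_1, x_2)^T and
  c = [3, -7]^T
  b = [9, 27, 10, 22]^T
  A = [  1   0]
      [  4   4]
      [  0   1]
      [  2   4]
The point (0, 5.5) satisfies every constraint, so the LP is feasible; the constraints give x_1 ≤ 9 and x_2 ≤ 10, which with x_1, x_2 ≥ 0 keep the feasible region inside a bounded box. A feasible, bounded LP attains a finite optimum at a vertex.

Evaluating z = 3x_1 - 7x_2 at each vertex:
  (0, 0): z = 0
  (6.75, 0): z = 20.25
  (2.5, 4.25): z = -22.25
  (0, 5.5): z = -38.5

Bounded optimum: z* = -38.5 at (0, 5.5).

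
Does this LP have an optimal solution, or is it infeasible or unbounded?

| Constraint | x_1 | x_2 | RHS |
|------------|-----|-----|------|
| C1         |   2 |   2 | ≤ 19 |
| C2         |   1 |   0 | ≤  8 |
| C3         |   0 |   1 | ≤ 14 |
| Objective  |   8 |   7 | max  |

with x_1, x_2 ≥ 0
The point (8, 1.5) satisfies every constraint, so the LP is feasible; the constraints give x_1 ≤ 8 and x_2 ≤ 14, which with x_1, x_2 ≥ 0 keep the feasible region inside a bounded box. A feasible, bounded LP attains a finite optimum at a vertex.

Bounded optimum: z* = 74.5 at (8, 1.5).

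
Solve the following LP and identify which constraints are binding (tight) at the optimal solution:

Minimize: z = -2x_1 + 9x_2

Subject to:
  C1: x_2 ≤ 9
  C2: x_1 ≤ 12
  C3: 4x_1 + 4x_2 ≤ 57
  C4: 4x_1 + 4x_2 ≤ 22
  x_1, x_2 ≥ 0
Optimal: x_1 = 5.5, x_2 = 0
Slack at optimum:
  C1: slack = 9
  C2: slack = 6.5
  C3: slack = 35
  C4: slack = 0 (binding)
  x_1 ≥ 0: x_1 = 5.5
  x_2 ≥ 0: x_2 = 0 (binding)
Binding constraints: C4, x_2 ≥ 0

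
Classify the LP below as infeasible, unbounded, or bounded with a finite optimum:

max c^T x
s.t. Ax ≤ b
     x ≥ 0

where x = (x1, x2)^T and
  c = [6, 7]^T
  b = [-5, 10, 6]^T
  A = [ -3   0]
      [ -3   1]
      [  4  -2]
Feasible point: (2, 1) satisfies every constraint, so the LP is feasible.
Direction d = (1, 3): for each constraint row a, a·d ≤ 0 —
  (-3)(1) + (0)(3) = -3 ≤ 0
  (-3)(1) + (1)(3) = 0 ≤ 0
  (4)(1) + (-2)(3) = -2 ≤ 0
and d ≥ 0, so (2, 1) + t·d stays feasible for every t ≥ 0. Along this ray z = 6x1 + 7x2 changes by 27 per unit t, so z → +∞.

Unbounded — the objective can increase without bound over the feasible region.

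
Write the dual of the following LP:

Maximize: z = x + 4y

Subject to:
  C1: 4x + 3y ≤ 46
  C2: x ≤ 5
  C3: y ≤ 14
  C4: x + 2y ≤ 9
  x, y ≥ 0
Minimize: z = 46y1 + 5y2 + 14y3 + 9y4

Subject to:
  C1: -4y1 - y2 - y4 ≤ -1
  C2: -3y1 - y3 - 2y4 ≤ -4
  y1, y2, y3, y4 ≥ 0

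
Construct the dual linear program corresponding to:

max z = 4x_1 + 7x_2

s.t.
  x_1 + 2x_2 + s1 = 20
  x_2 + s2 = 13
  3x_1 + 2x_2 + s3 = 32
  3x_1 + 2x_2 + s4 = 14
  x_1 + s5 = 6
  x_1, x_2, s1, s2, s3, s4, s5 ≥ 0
Minimize: z = 20y1 + 13y2 + 32y3 + 14y4 + 6y5

Subject to:
  C1: -y1 - 3y3 - 3y4 - y5 ≤ -4
  C2: -2y1 - y2 - 2y3 - 2y4 ≤ -7
  y1, y2, y3, y4, y5 ≥ 0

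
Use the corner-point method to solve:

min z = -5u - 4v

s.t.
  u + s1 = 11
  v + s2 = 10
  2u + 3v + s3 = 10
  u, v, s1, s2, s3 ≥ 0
Each vertex is the intersection of two constraint boundaries that also satisfies all remaining constraints:
  u = 0 and v = 0 → (0, 0)
  2u + 3v = 10 and v = 0 → (5, 0)
  2u + 3v = 10 and u = 0 → (0, 3.333)

Evaluating z = -5u - 4v at each vertex:
  (0, 0): z = 0
  (5, 0): z = -25
  (0, 3.333): z = -13.33

The minimum is at (5, 0) with z = -25.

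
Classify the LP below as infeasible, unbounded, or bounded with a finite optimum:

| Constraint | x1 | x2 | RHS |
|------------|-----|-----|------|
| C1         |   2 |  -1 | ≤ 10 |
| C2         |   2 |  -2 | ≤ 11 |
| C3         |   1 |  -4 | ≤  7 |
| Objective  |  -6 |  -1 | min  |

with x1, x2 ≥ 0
Feasible point: (0, 0) satisfies every constraint, so the LP is feasible.
Direction d = (0, 1): for each constraint row a, a·d ≤ 0 —
  (2)(0) + (-1)(1) = -1 ≤ 0
  (2)(0) + (-2)(1) = -2 ≤ 0
  (1)(0) + (-4)(1) = -4 ≤ 0
and d ≥ 0, so (0, 0) + t·d stays feasible for every t ≥ 0. Along this ray z = -6x1 - x2 changes by -1 per unit t, so z → −∞.

The LP is unbounded; z can be made arbitrarily small.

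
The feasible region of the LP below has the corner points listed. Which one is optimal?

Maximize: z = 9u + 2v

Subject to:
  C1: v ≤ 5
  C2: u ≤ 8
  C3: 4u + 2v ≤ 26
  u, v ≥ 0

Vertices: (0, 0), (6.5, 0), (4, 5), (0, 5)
(6.5, 0) with z = 58.5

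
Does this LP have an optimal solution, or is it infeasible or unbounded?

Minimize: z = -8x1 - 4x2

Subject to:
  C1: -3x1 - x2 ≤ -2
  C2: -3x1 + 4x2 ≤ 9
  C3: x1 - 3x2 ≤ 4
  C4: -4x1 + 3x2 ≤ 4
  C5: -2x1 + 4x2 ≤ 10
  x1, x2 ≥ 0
Feasible point: (1, 0) satisfies every constraint, so the LP is feasible.
Direction d = (3, 1): for each constraint row a, a·d ≤ 0 —
  (-3)(3) + (-1)(1) = -10 ≤ 0
  (-3)(3) + (4)(1) = -5 ≤ 0
  (1)(3) + (-3)(1) = 0 ≤ 0
  (-4)(3) + (3)(1) = -9 ≤ 0
  (-2)(3) + (4)(1) = -2 ≤ 0
and d ≥ 0, so (1, 0) + t·d stays feasible for every t ≥ 0. Along this ray z = -8x1 - 4x2 changes by -28 per unit t, so z → −∞.

Unbounded: there is a feasible ray along which z → −∞.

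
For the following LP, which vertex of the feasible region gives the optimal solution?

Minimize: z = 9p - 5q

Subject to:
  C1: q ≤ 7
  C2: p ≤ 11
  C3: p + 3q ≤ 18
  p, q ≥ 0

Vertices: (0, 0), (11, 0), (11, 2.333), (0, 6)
(0, 6) with z = -30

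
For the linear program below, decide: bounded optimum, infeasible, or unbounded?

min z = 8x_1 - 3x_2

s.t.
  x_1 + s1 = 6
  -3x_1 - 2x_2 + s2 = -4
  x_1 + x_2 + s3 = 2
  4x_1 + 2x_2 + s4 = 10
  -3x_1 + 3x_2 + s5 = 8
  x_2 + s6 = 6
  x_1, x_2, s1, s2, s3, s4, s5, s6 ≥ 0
The point (0, 2) satisfies every constraint, so the LP is feasible; the constraints give x_1 ≤ 6 and x_2 ≤ 6, which with x_1, x_2 ≥ 0 keep the feasible region inside a bounded box. A feasible, bounded LP attains a finite optimum at a vertex.

Evaluating z = 8x_1 - 3x_2 at each vertex:
  (1.333, 0): z = 10.67
  (2, 0): z = 16
  (0, 2): z = -6

The LP has an optimal solution: (0, 2) with z = -6.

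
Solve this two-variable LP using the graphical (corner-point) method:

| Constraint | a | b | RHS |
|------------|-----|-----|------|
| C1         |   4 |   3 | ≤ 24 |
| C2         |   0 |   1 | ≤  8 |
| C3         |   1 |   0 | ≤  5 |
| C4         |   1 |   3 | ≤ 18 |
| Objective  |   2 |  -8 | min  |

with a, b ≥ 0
a = 0, b = 6, z = -48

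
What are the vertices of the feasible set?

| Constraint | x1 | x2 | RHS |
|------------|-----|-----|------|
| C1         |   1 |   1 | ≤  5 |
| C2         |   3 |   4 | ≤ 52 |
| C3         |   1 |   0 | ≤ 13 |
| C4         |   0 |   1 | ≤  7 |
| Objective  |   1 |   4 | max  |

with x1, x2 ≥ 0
Each vertex is the intersection of two constraint boundaries that also satisfies all remaining constraints:
  x1 = 0 and x2 = 0 → (0, 0)
  x1 + x2 = 5 and x2 = 0 → (5, 0)
  x1 + x2 = 5 and x1 = 0 → (0, 5)

Vertices: (0, 0), (5, 0), (0, 5)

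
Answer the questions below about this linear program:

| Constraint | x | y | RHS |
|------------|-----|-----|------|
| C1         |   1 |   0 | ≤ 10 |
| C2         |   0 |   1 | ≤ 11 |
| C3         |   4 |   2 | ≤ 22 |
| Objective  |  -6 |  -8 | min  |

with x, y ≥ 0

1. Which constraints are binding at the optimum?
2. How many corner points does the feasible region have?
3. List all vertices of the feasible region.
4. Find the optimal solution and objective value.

1. C2, C3, x ≥ 0
2. 3
3. (0, 0), (5.5, 0), (0, 11)
4. x = 0, y = 11, z = -88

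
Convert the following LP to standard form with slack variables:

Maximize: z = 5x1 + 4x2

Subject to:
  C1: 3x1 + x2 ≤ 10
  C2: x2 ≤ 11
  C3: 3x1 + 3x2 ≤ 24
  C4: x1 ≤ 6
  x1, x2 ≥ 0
max z = 5x1 + 4x2

s.t.
  3x1 + x2 + s1 = 10
  x2 + s2 = 11
  3x1 + 3x2 + s3 = 24
  x1 + s4 = 6
  x1, x2, s1, s2, s3, s4 ≥ 0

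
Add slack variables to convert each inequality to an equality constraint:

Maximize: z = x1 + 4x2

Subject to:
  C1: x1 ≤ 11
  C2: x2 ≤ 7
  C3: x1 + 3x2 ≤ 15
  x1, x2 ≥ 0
max z = x1 + 4x2

s.t.
  x1 + s1 = 11
  x2 + s2 = 7
  x1 + 3x2 + s3 = 15
  x1, x2, s1, s2, s3 ≥ 0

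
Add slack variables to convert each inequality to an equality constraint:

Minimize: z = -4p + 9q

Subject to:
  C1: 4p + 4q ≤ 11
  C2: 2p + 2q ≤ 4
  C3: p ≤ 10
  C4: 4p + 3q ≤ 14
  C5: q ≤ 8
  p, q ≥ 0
min z = -4p + 9q

s.t.
  4p + 4q + s1 = 11
  2p + 2q + s2 = 4
  p + s3 = 10
  4p + 3q + s4 = 14
  q + s5 = 8
  p, q, s1, s2, s3, s4, s5 ≥ 0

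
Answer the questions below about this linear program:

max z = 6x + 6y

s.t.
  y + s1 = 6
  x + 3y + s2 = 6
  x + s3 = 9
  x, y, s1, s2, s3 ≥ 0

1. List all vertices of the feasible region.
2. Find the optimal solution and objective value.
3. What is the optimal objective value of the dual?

1. (0, 0), (6, 0), (0, 2)
2. x = 6, y = 0, z = 36
3. 36 (by strong duality, equal to the primal optimum)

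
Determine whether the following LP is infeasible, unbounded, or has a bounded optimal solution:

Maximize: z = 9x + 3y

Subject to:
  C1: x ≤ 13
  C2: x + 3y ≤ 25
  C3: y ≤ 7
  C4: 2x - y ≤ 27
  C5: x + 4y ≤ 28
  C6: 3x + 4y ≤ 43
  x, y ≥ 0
The point (13, 1) satisfies every constraint, so the LP is feasible; the constraints give x ≤ 13 and y ≤ 7, which with x, y ≥ 0 keep the feasible region inside a bounded box. A feasible, bounded LP attains a finite optimum at a vertex.

Evaluating z = 9x + 3y at each vertex:
  (0, 0): z = 0
  (13, 0): z = 117
  (13, 1): z = 120
  (7.5, 5.125): z = 82.88
  (0, 7): z = 21

Feasible with finite optimum z* = 120 at (13, 1).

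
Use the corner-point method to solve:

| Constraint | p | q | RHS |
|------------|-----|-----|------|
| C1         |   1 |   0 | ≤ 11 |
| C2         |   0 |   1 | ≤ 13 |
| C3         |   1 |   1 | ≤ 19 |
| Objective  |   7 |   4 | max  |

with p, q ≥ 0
Each vertex is the intersection of two constraint boundaries that also satisfies all remaining constraints:
  p = 0 and q = 0 → (0, 0)
  p = 11 and q = 0 → (11, 0)
  p = 11 and p + q = 19 → (11, 8)
  q = 13 and p + q = 19 → (6, 13)
  q = 13 and p = 0 → (0, 13)

Evaluating z = 7p + 4q at each vertex:
  (0, 0): z = 0
  (11, 0): z = 77
  (11, 8): z = 109
  (6, 13): z = 94
  (0, 13): z = 52

The maximum is at (11, 8) with z = 109.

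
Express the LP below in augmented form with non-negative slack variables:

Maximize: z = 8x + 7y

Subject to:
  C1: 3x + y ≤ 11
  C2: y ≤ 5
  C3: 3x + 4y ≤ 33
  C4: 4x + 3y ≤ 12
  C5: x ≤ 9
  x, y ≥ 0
max z = 8x + 7y

s.t.
  3x + y + s1 = 11
  y + s2 = 5
  3x + 4y + s3 = 33
  4x + 3y + s4 = 12
  x + s5 = 9
  x, y, s1, s2, s3, s4, s5 ≥ 0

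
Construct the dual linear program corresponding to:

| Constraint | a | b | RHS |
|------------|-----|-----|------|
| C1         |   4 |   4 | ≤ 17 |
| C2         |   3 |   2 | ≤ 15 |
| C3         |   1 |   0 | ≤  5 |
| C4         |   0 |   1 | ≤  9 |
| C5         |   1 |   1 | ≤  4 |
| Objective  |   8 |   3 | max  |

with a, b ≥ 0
Minimize: z = 17y1 + 15y2 + 5y3 + 9y4 + 4y5

Subject to:
  C1: -4y1 - 3y2 - y3 - y5 ≤ -8
  C2: -4y1 - 2y2 - y4 - y5 ≤ -3
  y1, y2, y3, y4, y5 ≥ 0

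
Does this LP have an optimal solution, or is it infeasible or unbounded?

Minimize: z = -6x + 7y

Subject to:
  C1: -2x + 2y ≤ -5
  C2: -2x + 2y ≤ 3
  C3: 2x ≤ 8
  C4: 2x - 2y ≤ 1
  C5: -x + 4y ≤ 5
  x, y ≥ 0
C4 requires 2x - 2y ≤ 1, while C1 (-2x + 2y ≤ -5) is equivalent to 2x - 2y ≥ 5. Together they would need 5 ≤ 2x - 2y ≤ 1, which is impossible since 5 > 1. No point satisfies all constraints.

Infeasible: no point satisfies all constraints simultaneously.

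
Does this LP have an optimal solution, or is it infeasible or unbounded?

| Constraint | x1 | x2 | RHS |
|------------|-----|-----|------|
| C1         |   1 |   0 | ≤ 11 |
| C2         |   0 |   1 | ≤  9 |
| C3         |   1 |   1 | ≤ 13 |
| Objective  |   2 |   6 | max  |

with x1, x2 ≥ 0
The point (4, 9) satisfies every constraint, so the LP is feasible; the constraints give x1 ≤ 11 and x2 ≤ 9, which with x1, x2 ≥ 0 keep the feasible region inside a bounded box. A feasible, bounded LP attains a finite optimum at a vertex.

Evaluating z = 2x1 + 6x2 at each vertex:
  (0, 0): z = 0
  (11, 0): z = 22
  (11, 2): z = 34
  (4, 9): z = 62
  (0, 9): z = 54

Bounded optimum: z* = 62 at (4, 9).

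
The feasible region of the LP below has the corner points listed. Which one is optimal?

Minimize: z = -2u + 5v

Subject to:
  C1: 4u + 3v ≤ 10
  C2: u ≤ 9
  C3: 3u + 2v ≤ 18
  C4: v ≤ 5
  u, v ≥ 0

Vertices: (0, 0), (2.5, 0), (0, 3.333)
(2.5, 0) with z = -5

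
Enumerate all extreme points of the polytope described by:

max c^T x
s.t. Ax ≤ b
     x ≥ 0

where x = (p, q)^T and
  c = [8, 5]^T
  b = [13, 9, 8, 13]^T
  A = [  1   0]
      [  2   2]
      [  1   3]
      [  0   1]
Each vertex is the intersection of two constraint boundaries that also satisfies all remaining constraints:
  p = 0 and q = 0 → (0, 0)
  2p + 2q = 9 and q = 0 → (4.5, 0)
  2p + 2q = 9 and p + 3q = 8 → (2.75, 1.75)
  p + 3q = 8 and p = 0 → (0, 2.667)

Vertices: (0, 0), (4.5, 0), (2.75, 1.75), (0, 2.667)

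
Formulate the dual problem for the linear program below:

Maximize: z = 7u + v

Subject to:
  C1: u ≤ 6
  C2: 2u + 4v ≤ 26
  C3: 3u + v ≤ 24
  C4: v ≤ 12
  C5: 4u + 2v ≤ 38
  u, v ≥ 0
Minimize: z = 6y1 + 26y2 + 24y3 + 12y4 + 38y5

Subject to:
  C1: -y1 - 2y2 - 3y3 - 4y5 ≤ -7
  C2: -4y2 - y3 - y4 - 2y5 ≤ -1
  y1, y2, y3, y4, y5 ≥ 0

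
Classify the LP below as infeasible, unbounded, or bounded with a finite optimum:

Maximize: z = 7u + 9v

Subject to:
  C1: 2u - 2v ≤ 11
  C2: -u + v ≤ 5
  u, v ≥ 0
Feasible point: (0, 0) satisfies every constraint, so the LP is feasible.
Direction d = (1, 1): for each constraint row a, a·d ≤ 0 —
  (2)(1) + (-2)(1) = 0 ≤ 0
  (-1)(1) + (1)(1) = 0 ≤ 0
and d ≥ 0, so (0, 0) + t·d stays feasible for every t ≥ 0. Along this ray z = 7u + 9v changes by 16 per unit t, so z → +∞.

Unbounded — the objective can increase without bound over the feasible region.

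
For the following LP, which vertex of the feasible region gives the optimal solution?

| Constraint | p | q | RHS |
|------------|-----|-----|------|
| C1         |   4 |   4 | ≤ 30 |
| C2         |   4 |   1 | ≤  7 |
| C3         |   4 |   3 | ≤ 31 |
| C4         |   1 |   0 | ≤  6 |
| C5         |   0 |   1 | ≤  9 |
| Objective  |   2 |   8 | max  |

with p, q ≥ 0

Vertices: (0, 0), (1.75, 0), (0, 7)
(0, 7) with z = 56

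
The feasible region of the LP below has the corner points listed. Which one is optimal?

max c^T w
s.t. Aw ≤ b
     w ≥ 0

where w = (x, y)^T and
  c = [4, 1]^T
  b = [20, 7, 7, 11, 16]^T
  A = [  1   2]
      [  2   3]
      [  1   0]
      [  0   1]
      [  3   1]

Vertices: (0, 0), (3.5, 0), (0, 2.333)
(3.5, 0) with z = 14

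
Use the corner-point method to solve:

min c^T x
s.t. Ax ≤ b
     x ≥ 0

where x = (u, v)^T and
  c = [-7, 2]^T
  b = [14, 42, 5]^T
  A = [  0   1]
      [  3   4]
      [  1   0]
u = 5, v = 0, z = -35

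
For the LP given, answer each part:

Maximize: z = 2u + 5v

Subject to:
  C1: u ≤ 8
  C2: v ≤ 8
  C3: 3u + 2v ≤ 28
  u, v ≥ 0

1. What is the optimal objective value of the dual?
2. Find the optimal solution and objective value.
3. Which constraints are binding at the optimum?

1. 48 (by strong duality, equal to the primal optimum)
2. u = 4, v = 8, z = 48
3. C2, C3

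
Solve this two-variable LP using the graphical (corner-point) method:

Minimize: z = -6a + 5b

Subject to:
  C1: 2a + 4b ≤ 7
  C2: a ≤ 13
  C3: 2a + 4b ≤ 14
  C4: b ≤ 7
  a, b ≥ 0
Each vertex is the intersection of two constraint boundaries that also satisfies all remaining constraints:
  a = 0 and b = 0 → (0, 0)
  2a + 4b = 7 and b = 0 → (3.5, 0)
  2a + 4b = 7 and a = 0 → (0, 1.75)

Evaluating z = -6a + 5b at each vertex:
  (0, 0): z = 0
  (3.5, 0): z = -21
  (0, 1.75): z = 8.75

The minimum is at (3.5, 0) with z = -21.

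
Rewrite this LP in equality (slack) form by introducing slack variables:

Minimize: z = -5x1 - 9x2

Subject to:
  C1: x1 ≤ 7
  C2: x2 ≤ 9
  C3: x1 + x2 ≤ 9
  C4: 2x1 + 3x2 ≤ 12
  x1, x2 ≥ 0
min z = -5x1 - 9x2

s.t.
  x1 + s1 = 7
  x2 + s2 = 9
  x1 + x2 + s3 = 9
  2x1 + 3x2 + s4 = 12
  x1, x2, s1, s2, s3, s4 ≥ 0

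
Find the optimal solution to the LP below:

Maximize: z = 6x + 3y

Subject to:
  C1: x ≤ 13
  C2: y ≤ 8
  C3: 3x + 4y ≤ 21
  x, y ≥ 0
Each vertex is the intersection of two constraint boundaries that also satisfies all remaining constraints:
  x = 0 and y = 0 → (0, 0)
  3x + 4y = 21 and y = 0 → (7, 0)
  3x + 4y = 21 and x = 0 → (0, 5.25)

Evaluating z = 6x + 3y at each vertex:
  (0, 0): z = 0
  (7, 0): z = 42
  (0, 5.25): z = 15.75

The maximum is at (7, 0) with z = 42.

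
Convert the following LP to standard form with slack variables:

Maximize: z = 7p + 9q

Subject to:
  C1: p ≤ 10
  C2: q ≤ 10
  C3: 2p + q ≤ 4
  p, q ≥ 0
max z = 7p + 9q

s.t.
  p + s1 = 10
  q + s2 = 10
  2p + q + s3 = 4
  p, q, s1, s2, s3 ≥ 0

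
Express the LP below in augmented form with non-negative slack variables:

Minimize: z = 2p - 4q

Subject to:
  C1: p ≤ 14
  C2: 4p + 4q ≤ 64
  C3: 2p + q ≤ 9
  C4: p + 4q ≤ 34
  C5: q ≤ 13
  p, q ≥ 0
min z = 2p - 4q

s.t.
  p + s1 = 14
  4p + 4q + s2 = 64
  2p + q + s3 = 9
  p + 4q + s4 = 34
  q + s5 = 13
  p, q, s1, s2, s3, s4, s5 ≥ 0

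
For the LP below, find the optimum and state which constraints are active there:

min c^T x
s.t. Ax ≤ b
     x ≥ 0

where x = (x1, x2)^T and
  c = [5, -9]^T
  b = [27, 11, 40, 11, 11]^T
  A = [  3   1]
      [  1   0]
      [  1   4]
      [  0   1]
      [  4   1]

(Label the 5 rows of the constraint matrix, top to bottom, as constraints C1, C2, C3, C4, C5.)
Optimal: x1 = 0, x2 = 10
Slack at optimum:
  C1: slack = 17
  C2: slack = 11
  C3: slack = 0 (binding)
  C4: slack = 1
  C5: slack = 1
  x1 ≥ 0: x1 = 0 (binding)
  x2 ≥ 0: x2 = 10
Binding constraints: C3, x1 ≥ 0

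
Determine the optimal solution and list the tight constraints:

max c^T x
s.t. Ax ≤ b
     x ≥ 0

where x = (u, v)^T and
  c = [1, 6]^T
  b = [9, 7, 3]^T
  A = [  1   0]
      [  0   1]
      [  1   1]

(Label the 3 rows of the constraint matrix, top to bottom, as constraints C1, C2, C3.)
Optimal: u = 0, v = 3
Slack at optimum:
  C1: slack = 9
  C2: slack = 4
  C3: slack = 0 (binding)
  u ≥ 0: u = 0 (binding)
  v ≥ 0: v = 3
Binding constraints: C3, u ≥ 0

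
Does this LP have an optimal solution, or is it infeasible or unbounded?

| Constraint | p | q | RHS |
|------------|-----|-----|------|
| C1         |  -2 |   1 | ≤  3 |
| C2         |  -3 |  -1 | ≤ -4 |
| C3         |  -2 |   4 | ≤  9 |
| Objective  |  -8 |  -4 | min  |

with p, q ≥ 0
Feasible point: (1, 1) satisfies every constraint, so the LP is feasible.
Direction d = (1, 0): for each constraint row a, a·d ≤ 0 —
  (-2)(1) + (1)(0) = -2 ≤ 0
  (-3)(1) + (-1)(0) = -3 ≤ 0
  (-2)(1) + (4)(0) = -2 ≤ 0
and d ≥ 0, so (1, 1) + t·d stays feasible for every t ≥ 0. Along this ray z = -8p - 4q changes by -8 per unit t, so z → −∞.

Unbounded — the objective can decrease without bound over the feasible region.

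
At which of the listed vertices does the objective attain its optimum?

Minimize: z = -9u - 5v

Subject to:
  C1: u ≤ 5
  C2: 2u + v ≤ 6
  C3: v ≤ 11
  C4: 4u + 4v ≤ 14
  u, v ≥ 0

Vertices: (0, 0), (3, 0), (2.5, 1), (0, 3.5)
Evaluating z = -9u - 5v at each vertex:
  (0, 0): z = 0
  (3, 0): z = -27
  (2.5, 1): z = -27.5
  (0, 3.5): z = -17.5

The smallest value is z = -27.5, attained at (2.5, 1).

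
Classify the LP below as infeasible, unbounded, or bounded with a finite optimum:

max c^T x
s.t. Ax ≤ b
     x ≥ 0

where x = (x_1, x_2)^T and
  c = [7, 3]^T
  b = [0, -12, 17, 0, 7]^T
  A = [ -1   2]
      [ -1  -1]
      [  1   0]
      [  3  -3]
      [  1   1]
One constraint requires x_1 + x_2 ≤ 7, while the constraint -x_1 - x_2 ≤ -12 is equivalent to x_1 + x_2 ≥ 12. Together they would need 12 ≤ x_1 + x_2 ≤ 7, which is impossible since 12 > 7. No point satisfies all constraints.

Infeasible — the constraint set is empty.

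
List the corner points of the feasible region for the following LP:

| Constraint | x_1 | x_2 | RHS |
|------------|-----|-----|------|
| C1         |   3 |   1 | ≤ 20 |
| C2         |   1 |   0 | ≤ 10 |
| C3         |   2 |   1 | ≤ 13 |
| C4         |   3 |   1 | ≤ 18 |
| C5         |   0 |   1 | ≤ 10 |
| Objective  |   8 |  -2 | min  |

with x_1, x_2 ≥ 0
Each vertex is the intersection of two constraint boundaries that also satisfies all remaining constraints:
  x_1 = 0 and x_2 = 0 → (0, 0)
  3x_1 + x_2 = 18 and x_2 = 0 → (6, 0)
  2x_1 + x_2 = 13 and 3x_1 + x_2 = 18 → (5, 3)
  2x_1 + x_2 = 13 and x_2 = 10 → (1.5, 10)
  x_2 = 10 and x_1 = 0 → (0, 10)

Vertices: (0, 0), (6, 0), (5, 3), (1.5, 10), (0, 10)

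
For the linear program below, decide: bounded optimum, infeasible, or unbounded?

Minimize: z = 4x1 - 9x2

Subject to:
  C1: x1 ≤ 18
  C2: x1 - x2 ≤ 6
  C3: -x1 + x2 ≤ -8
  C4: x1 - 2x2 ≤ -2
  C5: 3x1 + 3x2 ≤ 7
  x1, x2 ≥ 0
C2 requires x1 - x2 ≤ 6, while C3 (-x1 + x2 ≤ -8) is equivalent to x1 - x2 ≥ 8. Together they would need 8 ≤ x1 - x2 ≤ 6, which is impossible since 8 > 6. No point satisfies all constraints.

Infeasible — the constraint set is empty.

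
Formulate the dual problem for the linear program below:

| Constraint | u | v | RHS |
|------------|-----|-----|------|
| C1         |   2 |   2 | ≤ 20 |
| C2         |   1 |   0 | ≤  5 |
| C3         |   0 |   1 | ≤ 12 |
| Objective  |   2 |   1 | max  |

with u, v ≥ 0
Minimize: z = 20y1 + 5y2 + 12y3

Subject to:
  C1: -2y1 - y2 ≤ -2
  C2: -2y1 - y3 ≤ -1
  y1, y2, y3 ≥ 0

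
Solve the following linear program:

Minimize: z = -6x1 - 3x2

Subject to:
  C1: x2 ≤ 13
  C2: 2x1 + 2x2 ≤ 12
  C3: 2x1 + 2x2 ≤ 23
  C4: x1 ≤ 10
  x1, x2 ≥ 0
Each vertex is the intersection of two constraint boundaries that also satisfies all remaining constraints:
  x1 = 0 and x2 = 0 → (0, 0)
  2x1 + 2x2 = 12 and x2 = 0 → (6, 0)
  2x1 + 2x2 = 12 and x1 = 0 → (0, 6)

Evaluating z = -6x1 - 3x2 at each vertex:
  (0, 0): z = 0
  (6, 0): z = -36
  (0, 6): z = -18

The minimum is at (6, 0) with z = -36.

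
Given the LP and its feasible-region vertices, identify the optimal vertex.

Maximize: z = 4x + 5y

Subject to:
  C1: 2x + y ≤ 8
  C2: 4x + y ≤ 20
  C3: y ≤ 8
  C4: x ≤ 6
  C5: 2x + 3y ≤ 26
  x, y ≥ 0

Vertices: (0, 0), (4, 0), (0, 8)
Evaluating z = 4x + 5y at each vertex:
  (0, 0): z = 0
  (4, 0): z = 16
  (0, 8): z = 40

The largest value is z = 40, attained at (0, 8).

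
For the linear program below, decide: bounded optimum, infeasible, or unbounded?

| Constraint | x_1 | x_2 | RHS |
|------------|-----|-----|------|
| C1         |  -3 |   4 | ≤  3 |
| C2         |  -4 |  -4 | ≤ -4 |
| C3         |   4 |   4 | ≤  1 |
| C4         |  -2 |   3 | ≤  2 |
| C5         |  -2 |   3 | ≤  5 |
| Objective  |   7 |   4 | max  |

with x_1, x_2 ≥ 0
C3 requires 4x_1 + 4x_2 ≤ 1, while C2 (-4x_1 - 4x_2 ≤ -4) is equivalent to 4x_1 + 4x_2 ≥ 4. Together they would need 4 ≤ 4x_1 + 4x_2 ≤ 1, which is impossible since 4 > 1. No point satisfies all constraints.

The feasible region is empty; the LP is infeasible.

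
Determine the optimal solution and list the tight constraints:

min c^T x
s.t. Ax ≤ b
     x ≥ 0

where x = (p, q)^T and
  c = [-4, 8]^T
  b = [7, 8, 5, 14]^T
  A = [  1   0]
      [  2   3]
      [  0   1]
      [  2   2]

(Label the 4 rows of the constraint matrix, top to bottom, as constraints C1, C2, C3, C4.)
Optimal: p = 4, q = 0
Binding: C2, q ≥ 0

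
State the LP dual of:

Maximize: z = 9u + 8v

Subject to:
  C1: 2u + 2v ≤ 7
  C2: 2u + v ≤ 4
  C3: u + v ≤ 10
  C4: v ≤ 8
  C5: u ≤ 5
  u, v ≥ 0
Minimize: z = 7y1 + 4y2 + 10y3 + 8y4 + 5y5

Subject to:
  C1: -2y1 - 2y2 - y3 - y5 ≤ -9
  C2: -2y1 - y2 - y3 - y4 ≤ -8
  y1, y2, y3, y4, y5 ≥ 0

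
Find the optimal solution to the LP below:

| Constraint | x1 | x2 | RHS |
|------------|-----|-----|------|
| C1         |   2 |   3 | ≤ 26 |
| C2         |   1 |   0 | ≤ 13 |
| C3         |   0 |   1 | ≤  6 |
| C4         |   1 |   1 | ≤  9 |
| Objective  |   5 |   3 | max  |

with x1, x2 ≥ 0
x1 = 9, x2 = 0, z = 45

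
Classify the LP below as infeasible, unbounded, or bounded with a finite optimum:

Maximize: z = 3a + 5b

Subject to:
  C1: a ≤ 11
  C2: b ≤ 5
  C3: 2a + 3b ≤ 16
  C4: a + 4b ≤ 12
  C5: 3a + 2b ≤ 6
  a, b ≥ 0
The point (0, 3) satisfies every constraint, so the LP is feasible; the constraints give a ≤ 11 and b ≤ 5, which with a, b ≥ 0 keep the feasible region inside a bounded box. A feasible, bounded LP attains a finite optimum at a vertex.

The LP has an optimal solution: (0, 3) with z = 15.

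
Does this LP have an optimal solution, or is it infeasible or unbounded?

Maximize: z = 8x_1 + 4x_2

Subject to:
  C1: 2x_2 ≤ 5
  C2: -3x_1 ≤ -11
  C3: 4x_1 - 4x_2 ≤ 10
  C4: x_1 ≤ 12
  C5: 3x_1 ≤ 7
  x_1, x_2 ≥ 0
C5 requires 3x_1 ≤ 7, while C2 (-3x_1 ≤ -11) is equivalent to 3x_1 ≥ 11. Together they would need 11 ≤ 3x_1 ≤ 7, which is impossible since 11 > 7. No point satisfies all constraints.

The feasible region is empty; the LP is infeasible.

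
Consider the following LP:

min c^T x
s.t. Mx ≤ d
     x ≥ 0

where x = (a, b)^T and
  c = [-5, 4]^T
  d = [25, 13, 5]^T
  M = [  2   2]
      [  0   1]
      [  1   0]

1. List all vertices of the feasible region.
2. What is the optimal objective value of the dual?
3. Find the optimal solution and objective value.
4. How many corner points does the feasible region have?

1. (0, 0), (5, 0), (5, 7.5), (0, 12.5)
2. -25 (by strong duality, equal to the primal optimum)
3. a = 5, b = 0, z = -25
4. 4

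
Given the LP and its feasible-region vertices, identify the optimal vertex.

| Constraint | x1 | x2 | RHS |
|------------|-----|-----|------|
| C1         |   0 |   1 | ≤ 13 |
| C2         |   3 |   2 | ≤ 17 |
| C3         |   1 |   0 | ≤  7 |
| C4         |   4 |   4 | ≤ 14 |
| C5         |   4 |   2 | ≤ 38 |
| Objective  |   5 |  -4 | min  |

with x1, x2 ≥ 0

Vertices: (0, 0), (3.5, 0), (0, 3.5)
Evaluating z = 5x1 - 4x2 at each vertex:
  (0, 0): z = 0
  (3.5, 0): z = 17.5
  (0, 3.5): z = -14

The smallest value is z = -14, attained at (0, 3.5).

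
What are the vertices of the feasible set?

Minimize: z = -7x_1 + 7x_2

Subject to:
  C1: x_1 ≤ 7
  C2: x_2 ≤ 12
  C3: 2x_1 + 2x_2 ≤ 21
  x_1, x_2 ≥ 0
Each vertex is the intersection of two constraint boundaries that also satisfies all remaining constraints:
  x_1 = 0 and x_2 = 0 → (0, 0)
  x_1 = 7 and x_2 = 0 → (7, 0)
  x_1 = 7 and 2x_1 + 2x_2 = 21 → (7, 3.5)
  2x_1 + 2x_2 = 21 and x_1 = 0 → (0, 10.5)

Vertices: (0, 0), (7, 0), (7, 3.5), (0, 10.5)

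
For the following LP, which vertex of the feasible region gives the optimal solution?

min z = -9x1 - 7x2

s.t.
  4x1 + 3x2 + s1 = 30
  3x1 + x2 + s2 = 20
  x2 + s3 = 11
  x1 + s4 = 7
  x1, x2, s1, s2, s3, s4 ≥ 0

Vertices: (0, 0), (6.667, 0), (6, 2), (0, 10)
(0, 10) with z = -70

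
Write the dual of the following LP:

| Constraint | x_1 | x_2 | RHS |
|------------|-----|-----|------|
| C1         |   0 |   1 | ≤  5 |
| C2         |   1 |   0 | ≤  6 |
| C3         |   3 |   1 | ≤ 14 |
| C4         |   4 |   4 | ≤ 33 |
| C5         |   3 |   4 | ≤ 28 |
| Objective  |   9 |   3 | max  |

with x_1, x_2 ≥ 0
Minimize: z = 5y1 + 6y2 + 14y3 + 33y4 + 28y5

Subject to:
  C1: -y2 - 3y3 - 4y4 - 3y5 ≤ -9
  C2: -y1 - y3 - 4y4 - 4y5 ≤ -3
  y1, y2, y3, y4, y5 ≥ 0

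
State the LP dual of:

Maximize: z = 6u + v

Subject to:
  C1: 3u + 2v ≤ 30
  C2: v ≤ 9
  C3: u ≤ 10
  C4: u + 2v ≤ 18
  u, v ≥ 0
Minimize: z = 30y1 + 9y2 + 10y3 + 18y4

Subject to:
  C1: -3y1 - y3 - y4 ≤ -6
  C2: -2y1 - y2 - 2y4 ≤ -1
  y1, y2, y3, y4 ≥ 0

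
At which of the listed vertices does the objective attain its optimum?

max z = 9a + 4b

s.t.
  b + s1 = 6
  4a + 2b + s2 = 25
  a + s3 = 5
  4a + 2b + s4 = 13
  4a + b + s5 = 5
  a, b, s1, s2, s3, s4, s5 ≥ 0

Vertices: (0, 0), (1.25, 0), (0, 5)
Evaluating z = 9a + 4b at each vertex:
  (0, 0): z = 0
  (1.25, 0): z = 11.25
  (0, 5): z = 20

The largest value is z = 20, attained at (0, 5).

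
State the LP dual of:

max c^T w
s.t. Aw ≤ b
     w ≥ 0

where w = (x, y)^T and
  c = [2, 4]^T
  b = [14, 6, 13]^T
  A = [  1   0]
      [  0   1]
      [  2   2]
Minimize: z = 14y1 + 6y2 + 13y3

Subject to:
  C1: -y1 - 2y3 ≤ -2
  C2: -y2 - 2y3 ≤ -4
  y1, y2, y3 ≥ 0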